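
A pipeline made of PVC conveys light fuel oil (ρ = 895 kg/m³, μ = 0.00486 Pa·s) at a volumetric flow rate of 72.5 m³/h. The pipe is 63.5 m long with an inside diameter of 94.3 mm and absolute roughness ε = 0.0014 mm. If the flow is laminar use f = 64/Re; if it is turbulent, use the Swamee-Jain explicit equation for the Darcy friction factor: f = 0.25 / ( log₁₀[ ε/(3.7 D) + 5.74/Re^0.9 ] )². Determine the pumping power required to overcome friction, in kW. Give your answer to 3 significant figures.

Q = 72.5 m³/h = 72.5/3600 = 0.02014 m³/s.
Cross-sectional area A = πD²/4 = π(0.0943)²/4 = 0.006984 m²; mean velocity V = Q/A = 0.02014/0.006984 = 2.884 m/s.
Reynolds number Re = ρVD/μ = 895 · 2.884 · 0.0943 / 0.00486 = 5.007e+04.
Re > 4000 → turbulent. Relative roughness ε/D = 1.4e-06/0.0943 = 1.48e-05. Swamee-Jain: f = 0.25/(log₁₀[1.48e-05/3.7 + 5.74/5.007e+04^0.9])² = 0.25/(log₁₀[4.01e-06 + 0.000338])² = 0.25/(-3.466)² = 0.02082.
Darcy-Weisbach: ΔP = f(L/D)(ρV²/2) = 0.02082·(63.5/0.0943)·(895·2.884²/2) = 0.02082·673.4·3721 = 5.215e+04 Pa.
Pumping power P = QΔP = 0.02014·5.215e+04 = 1050 W = 1.05 kW.

P ≈ 1.05 kW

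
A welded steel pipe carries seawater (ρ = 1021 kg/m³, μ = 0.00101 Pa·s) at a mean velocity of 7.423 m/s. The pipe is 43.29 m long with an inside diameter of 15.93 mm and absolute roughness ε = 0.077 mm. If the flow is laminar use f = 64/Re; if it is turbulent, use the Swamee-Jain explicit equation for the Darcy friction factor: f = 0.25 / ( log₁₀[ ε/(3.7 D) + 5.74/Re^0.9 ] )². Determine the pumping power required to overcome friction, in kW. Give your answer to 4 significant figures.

Reynolds number Re = ρVD/μ = 1021 · 7.423 · 0.01593 / 0.00101 = 1.195e+05.
Re > 4000 → turbulent. Relative roughness ε/D = 7.7e-05/0.01593 = 0.00483. Swamee-Jain: f = 0.25/(log₁₀[0.00483/3.7 + 5.74/1.195e+05^0.9])² = 0.25/(log₁₀[0.00131 + 0.000155])² = 0.25/(-2.835)² = 0.0311.
Darcy-Weisbach: ΔP = f(L/D)(ρV²/2) = 0.0311·(43.29/0.01593)·(1021·7.423²/2) = 0.0311·2718·2.813e+04 = 2.377e+06 Pa.
Q = V·A = 7.423·0.0001993 = 0.001479 m³/s.
Pumping power P = QΔP = 0.001479·2.377e+06 = 3516.8 W = 3.517 kW.

P ≈ 3.517 kW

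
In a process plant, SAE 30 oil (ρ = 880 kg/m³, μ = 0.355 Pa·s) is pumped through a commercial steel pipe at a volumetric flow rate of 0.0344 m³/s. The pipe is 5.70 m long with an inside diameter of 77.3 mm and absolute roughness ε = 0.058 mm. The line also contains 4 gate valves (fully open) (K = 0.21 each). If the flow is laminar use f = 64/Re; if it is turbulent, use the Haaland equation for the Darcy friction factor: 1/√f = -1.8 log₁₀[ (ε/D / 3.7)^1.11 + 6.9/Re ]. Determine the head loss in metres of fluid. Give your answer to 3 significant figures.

h_f ≈ 11.5 m

Cross-sectional area A = πD²/4 = π(0.0773)²/4 = 0.004693 m²; mean velocity V = Q/A = 0.0344/0.004693 = 7.33 m/s.
Reynolds number Re = ρVD/μ = 880 · 7.33 · 0.0773 / 0.355 = 1405.
Re < 2300 → laminar flow, so f = 64/Re = 64/1405 = 0.04557 (the turbulent correlation is not needed).
Total minor-loss coefficient ΣK = 4·0.21 = 0.84.
ΔP = [f·L/D + ΣK]·(ρV²/2) = [0.04557·5.7/0.0773 + 0.84]·(880·7.33²/2) = [3.36 + 0.84]·2.364e+04 = 9.929e+04 Pa.
Head loss h_f = ΔP/(ρg) = 9.929e+04/(880·9.81) = 11.5 m.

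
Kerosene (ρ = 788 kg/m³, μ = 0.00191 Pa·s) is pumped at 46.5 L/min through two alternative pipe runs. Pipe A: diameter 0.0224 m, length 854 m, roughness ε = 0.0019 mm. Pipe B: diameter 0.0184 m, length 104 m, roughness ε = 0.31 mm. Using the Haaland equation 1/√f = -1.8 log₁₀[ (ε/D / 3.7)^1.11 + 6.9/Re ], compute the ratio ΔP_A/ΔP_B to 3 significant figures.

ΔP_A/ΔP_B ≈ 1.71

Pipe A: V = Q/A = 0.000775/0.0003941 = 1.967 m/s; Re = 1.817e+04; ε/D = 8.48e-05; Haaland → f = 0.0265; ΔP_A = f(L/D)(ρV²/2) = 1.54e+06 Pa.
Pipe B: V = Q/A = 0.000775/0.0002659 = 2.915 m/s; Re = 2.213e+04; ε/D = 0.0168; Haaland → f = 0.04752; ΔP_B = f(L/D)(ρV²/2) = 8.99e+05 Pa.
ΔP_A/ΔP_B = 1.54e+06/8.99e+05 = 1.71.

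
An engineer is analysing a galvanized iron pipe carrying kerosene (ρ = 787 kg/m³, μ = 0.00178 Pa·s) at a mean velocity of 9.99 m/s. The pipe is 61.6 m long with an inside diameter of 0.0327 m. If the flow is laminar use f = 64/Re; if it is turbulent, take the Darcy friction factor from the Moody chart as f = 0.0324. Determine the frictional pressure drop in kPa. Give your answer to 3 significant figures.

ΔP ≈ 2400 kPa

Reynolds number Re = ρVD/μ = 787 · 9.99 · 0.0327 / 0.00178 = 1.444e+05.
Re > 4000 → turbulent; use the Moody-chart value f = 0.0324.
Darcy-Weisbach: ΔP = f(L/D)(ρV²/2) = 0.0324·(61.6/0.0327)·(787·9.99²/2) = 0.0324·1884·3.927e+04 = 2.397e+06 Pa.
ΔP = 2.397e+06 Pa = 2400 kPa.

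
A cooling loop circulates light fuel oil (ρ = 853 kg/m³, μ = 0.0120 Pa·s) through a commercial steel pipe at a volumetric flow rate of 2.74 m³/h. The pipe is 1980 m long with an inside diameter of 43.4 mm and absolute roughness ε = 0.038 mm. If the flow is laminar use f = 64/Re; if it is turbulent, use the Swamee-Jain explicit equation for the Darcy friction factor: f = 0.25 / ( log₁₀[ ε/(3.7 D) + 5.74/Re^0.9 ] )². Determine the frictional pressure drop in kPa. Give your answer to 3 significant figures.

ΔP ≈ 208 kPa

Q = 2.74 m³/h = 2.74/3600 = 0.0007611 m³/s.
Cross-sectional area A = πD²/4 = π(0.0434)²/4 = 0.001479 m²; mean velocity V = Q/A = 0.0007611/0.001479 = 0.5145 m/s.
Reynolds number Re = ρVD/μ = 853 · 0.5145 · 0.0434 / 0.012 = 1587.
Re < 2300 → laminar flow, so f = 64/Re = 64/1587 = 0.04032 (the turbulent correlation is not needed).
Darcy-Weisbach: ΔP = f(L/D)(ρV²/2) = 0.04032·(1980/0.0434)·(853·0.5145²/2) = 0.04032·4.562e+04·112.9 = 2.077e+05 Pa.
ΔP = 2.077e+05 Pa = 208 kPa.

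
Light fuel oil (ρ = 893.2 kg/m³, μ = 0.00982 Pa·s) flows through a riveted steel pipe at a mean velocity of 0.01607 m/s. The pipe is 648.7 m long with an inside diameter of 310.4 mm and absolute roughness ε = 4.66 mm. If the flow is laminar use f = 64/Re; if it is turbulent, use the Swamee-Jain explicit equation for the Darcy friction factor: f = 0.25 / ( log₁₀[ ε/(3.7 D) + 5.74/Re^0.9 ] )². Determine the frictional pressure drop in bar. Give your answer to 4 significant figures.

Reynolds number Re = ρVD/μ = 893.2 · 0.01607 · 0.3104 / 0.00982 = 453.7.
Re < 2300 → laminar flow, so f = 64/Re = 64/453.7 = 0.1411 (the turbulent correlation is not needed).
Darcy-Weisbach: ΔP = f(L/D)(ρV²/2) = 0.1411·(648.7/0.3104)·(893.2·0.01607²/2) = 0.1411·2090·0.1153 = 34 Pa.
ΔP = 34 Pa = 3.400×10^-4 bar.

ΔP ≈ 3.400×10^-4 bar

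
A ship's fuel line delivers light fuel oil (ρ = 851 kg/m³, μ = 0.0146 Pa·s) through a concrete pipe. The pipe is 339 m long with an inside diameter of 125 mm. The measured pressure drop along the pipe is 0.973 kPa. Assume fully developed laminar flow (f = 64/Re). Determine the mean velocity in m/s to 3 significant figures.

V ≈ 0.0960 m/s

For laminar flow, f = 64/Re with Re = ρVD/μ, so Darcy-Weisbach reduces to ΔP = 32μLV/D². Solving for V: V = ΔP·D²/(32μL) = 973·(0.125)²/(32·0.0146·339) = 0.09599 m/s.
Check: Re = ρVD/μ = 851·0.09599·0.125/0.0146 = 699.4 < 2300, so the laminar assumption holds.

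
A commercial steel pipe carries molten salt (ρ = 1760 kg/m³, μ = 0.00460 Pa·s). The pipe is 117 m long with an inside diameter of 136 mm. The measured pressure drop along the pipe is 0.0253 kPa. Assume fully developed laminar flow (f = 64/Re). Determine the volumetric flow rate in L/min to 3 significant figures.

Q ≈ 23.7 L/min

For laminar flow, f = 64/Re with Re = ρVD/μ, so Darcy-Weisbach reduces to ΔP = 32μLV/D². Solving for V: V = ΔP·D²/(32μL) = 25.3·(0.136)²/(32·0.0046·117) = 0.02717 m/s.
Check: Re = ρVD/μ = 1760·0.02717·0.136/0.0046 = 1414 < 2300, so the laminar assumption holds.
Q = V·A = 0.02717·(π/4·0.136²) = 0.0003947 m³/s = 23.7 L/min.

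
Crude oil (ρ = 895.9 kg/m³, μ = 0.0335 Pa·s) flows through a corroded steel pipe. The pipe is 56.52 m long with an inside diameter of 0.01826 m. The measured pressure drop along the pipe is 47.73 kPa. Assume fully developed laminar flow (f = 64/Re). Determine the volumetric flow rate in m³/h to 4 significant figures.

Q ≈ 0.2476 m³/h

For laminar flow, f = 64/Re with Re = ρVD/μ, so Darcy-Weisbach reduces to ΔP = 32μLV/D². Solving for V: V = ΔP·D²/(32μL) = 4.773e+04·(0.01826)²/(32·0.0335·56.52) = 0.2627 m/s.
Check: Re = ρVD/μ = 895.9·0.2627·0.01826/0.0335 = 128.3 < 2300, so the laminar assumption holds.
Q = V·A = 0.2627·(π/4·0.01826²) = 6.878e-05 m³/s = 0.2476 m³/h.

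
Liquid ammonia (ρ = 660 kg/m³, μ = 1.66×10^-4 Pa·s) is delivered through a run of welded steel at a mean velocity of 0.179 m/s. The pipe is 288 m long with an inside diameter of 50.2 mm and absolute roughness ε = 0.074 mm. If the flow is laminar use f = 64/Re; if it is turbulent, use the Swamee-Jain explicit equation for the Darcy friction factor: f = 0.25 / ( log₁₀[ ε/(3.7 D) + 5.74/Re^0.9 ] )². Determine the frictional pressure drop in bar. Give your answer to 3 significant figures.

ΔP ≈ 0.0161 bar

Reynolds number Re = ρVD/μ = 660 · 0.179 · 0.0502 / 0.000166 = 3.573e+04.
Re > 4000 → turbulent. Relative roughness ε/D = 7.4e-05/0.0502 = 0.00147. Swamee-Jain: f = 0.25/(log₁₀[0.00147/3.7 + 5.74/3.573e+04^0.9])² = 0.25/(log₁₀[0.000398 + 0.000458])² = 0.25/(-3.067)² = 0.02658.
Darcy-Weisbach: ΔP = f(L/D)(ρV²/2) = 0.02658·(288/0.0502)·(660·0.179²/2) = 0.02658·5737·10.57 = 1612 Pa.
ΔP = 1612 Pa = 0.0161 bar.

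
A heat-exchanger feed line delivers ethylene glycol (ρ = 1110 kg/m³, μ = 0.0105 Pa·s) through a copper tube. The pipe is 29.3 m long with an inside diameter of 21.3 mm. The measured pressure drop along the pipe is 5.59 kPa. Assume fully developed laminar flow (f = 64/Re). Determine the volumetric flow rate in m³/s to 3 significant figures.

Q ≈ 9.18×10^-5 m³/s

For laminar flow, f = 64/Re with Re = ρVD/μ, so Darcy-Weisbach reduces to ΔP = 32μLV/D². Solving for V: V = ΔP·D²/(32μL) = 5590·(0.0213)²/(32·0.0105·29.3) = 0.2576 m/s.
Check: Re = ρVD/μ = 1110·0.2576·0.0213/0.0105 = 580.1 < 2300, so the laminar assumption holds.
Q = V·A = 0.2576·(π/4·0.0213²) = 9.179e-05 m³/s = 9.18×10^-5 m³/s.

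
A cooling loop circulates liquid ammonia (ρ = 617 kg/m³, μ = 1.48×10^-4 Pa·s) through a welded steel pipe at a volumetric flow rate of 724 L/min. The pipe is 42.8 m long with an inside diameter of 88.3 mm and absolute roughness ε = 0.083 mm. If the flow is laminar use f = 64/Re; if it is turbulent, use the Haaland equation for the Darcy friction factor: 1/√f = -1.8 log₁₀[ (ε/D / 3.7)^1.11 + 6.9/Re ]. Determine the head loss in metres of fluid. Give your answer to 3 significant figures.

Q = 724 L/min = 724/60000 = 0.01207 m³/s.
Cross-sectional area A = πD²/4 = π(0.0883)²/4 = 0.006124 m²; mean velocity V = Q/A = 0.01207/0.006124 = 1.97 m/s.
Reynolds number Re = ρVD/μ = 617 · 1.97 · 0.0883 / 0.000148 = 7.254e+05.
Re > 4000 → turbulent. Relative roughness ε/D = 8.3e-05/0.0883 = 0.00094. Haaland: 1/√f = -1.8 log₁₀[(0.00094/3.7)^1.11 + 6.9/7.254e+05] = -1.8 log₁₀[0.000102 + 9.51e-06] = 7.113, so f = 0.01976.
Darcy-Weisbach: ΔP = f(L/D)(ρV²/2) = 0.01976·(42.8/0.0883)·(617·1.97²/2) = 0.01976·484.7·1198 = 1.147e+04 Pa.
Head loss h_f = ΔP/(ρg) = 1.147e+04/(617·9.81) = 1.90 m.

h_f ≈ 1.90 m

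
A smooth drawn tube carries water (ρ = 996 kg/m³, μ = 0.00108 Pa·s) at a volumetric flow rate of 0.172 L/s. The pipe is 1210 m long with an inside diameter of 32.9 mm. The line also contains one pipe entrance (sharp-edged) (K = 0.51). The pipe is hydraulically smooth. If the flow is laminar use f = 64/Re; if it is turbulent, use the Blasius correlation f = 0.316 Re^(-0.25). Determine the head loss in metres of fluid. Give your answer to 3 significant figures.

Q = 0.172 L/s = 0.172/1000 = 0.000172 m³/s.
Cross-sectional area A = πD²/4 = π(0.0329)²/4 = 0.0008501 m²; mean velocity V = Q/A = 0.000172/0.0008501 = 0.2023 m/s.
Reynolds number Re = ρVD/μ = 996 · 0.2023 · 0.0329 / 0.00108 = 6139.
Re > 4000 → turbulent. Smooth-pipe (Blasius): f = 0.316 Re^(-0.25) = 0.316/(6139)^0.25 = 0.0357.
Total minor-loss coefficient ΣK = 1·0.51 = 0.51.
ΔP = [f·L/D + ΣK]·(ρV²/2) = [0.0357·1210/0.0329 + 0.51]·(996·0.2023²/2) = [1313 + 0.51]·20.39 = 2.678e+04 Pa.
Head loss h_f = ΔP/(ρg) = 2.678e+04/(996·9.81) = 2.74 m.

h_f ≈ 2.74 m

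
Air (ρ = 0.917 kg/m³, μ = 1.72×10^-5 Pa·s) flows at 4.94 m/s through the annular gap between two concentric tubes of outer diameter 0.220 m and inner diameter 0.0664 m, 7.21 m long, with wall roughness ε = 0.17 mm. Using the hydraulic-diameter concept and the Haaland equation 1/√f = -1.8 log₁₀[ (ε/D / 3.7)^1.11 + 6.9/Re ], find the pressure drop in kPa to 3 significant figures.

ΔP ≈ 0.0130 kPa

Hydraulic diameter D_h = 4A/P = D_o - D_i = 0.22 - 0.0664 = 0.1536 m.
Re = ρVD_h/μ = 0.917·4.94·0.1536/1.72e-05 = 4.045e+04.
ε/D_h = 0.00017/0.1536 = 0.00111; Haaland gives 1/√f = -1.8 log₁₀[0.000123+0.000171] = 6.359, so f = 0.02473.
ΔP = f(L/D_h)(ρV²/2) = 0.02473·7.21/0.1536·11.19 = 12.99 Pa.
ΔP = 0.0130 kPa.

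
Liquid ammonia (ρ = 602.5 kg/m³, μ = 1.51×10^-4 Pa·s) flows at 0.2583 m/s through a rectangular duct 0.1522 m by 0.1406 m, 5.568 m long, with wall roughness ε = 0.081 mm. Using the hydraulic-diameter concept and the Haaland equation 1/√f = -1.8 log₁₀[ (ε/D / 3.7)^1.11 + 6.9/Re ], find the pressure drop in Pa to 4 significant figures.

ΔP ≈ 14.85 Pa

Hydraulic diameter D_h = 4A/P = 4·(0.1522·0.1406)/(2·(0.1522+0.1406)) = 0.0856/0.5856 = 0.1462 m.
Re = ρVD_h/μ = 602.5·0.2583·0.1462/0.000151 = 1.506e+05.
ε/D_h = 8.1e-05/0.1462 = 0.000554; Haaland gives 1/√f = -1.8 log₁₀[5.68e-05+4.58e-05] = 7.18, so f = 0.0194.
ΔP = f(L/D_h)(ρV²/2) = 0.0194·5.568/0.1462·20.1 = 14.85 Pa.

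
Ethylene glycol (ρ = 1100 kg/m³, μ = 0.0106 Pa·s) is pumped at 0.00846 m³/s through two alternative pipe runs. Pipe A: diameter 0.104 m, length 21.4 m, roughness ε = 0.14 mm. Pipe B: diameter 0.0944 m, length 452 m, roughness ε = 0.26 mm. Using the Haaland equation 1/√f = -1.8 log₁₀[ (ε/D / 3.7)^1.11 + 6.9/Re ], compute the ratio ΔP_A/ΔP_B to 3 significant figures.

Pipe A: V = Q/A = 0.00846/0.008495 = 0.9959 m/s; Re = 1.075e+04; ε/D = 0.00135; Haaland → f = 0.03212; ΔP_A = f(L/D)(ρV²/2) = 3605 Pa.
Pipe B: V = Q/A = 0.00846/0.006999 = 1.209 m/s; Re = 1.184e+04; ε/D = 0.00275; Haaland → f = 0.03348; ΔP_B = f(L/D)(ρV²/2) = 1.288e+05 Pa.
ΔP_A/ΔP_B = 3605/1.288e+05 = 0.0280.

ΔP_A/ΔP_B ≈ 0.0280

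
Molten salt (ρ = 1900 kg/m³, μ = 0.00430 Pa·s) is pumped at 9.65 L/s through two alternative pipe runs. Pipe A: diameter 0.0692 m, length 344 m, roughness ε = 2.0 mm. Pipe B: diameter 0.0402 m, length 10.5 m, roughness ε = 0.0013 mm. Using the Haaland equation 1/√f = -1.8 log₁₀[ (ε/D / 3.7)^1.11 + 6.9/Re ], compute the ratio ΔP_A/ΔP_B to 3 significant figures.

Pipe A: V = Q/A = 0.00965/0.003761 = 2.566 m/s; Re = 7.845e+04; ε/D = 0.0289; Haaland → f = 0.05681; ΔP_A = f(L/D)(ρV²/2) = 1.766e+06 Pa.
Pipe B: V = Q/A = 0.00965/0.001269 = 7.603 m/s; Re = 1.351e+05; ε/D = 3.23e-05; Haaland → f = 0.01692; ΔP_B = f(L/D)(ρV²/2) = 2.426e+05 Pa.
ΔP_A/ΔP_B = 1.766e+06/2.426e+05 = 7.28.

ΔP_A/ΔP_B ≈ 7.28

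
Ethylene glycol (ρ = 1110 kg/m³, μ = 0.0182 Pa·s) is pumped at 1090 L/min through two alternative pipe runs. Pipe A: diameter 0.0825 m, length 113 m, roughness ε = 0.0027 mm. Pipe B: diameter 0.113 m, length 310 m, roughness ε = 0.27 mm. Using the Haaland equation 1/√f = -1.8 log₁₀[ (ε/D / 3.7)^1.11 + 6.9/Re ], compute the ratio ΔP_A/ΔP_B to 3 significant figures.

Pipe A: V = Q/A = 0.01817/0.005346 = 3.398 m/s; Re = 1.71e+04; ε/D = 3.27e-05; Haaland → f = 0.02683; ΔP_A = f(L/D)(ρV²/2) = 2.356e+05 Pa.
Pipe B: V = Q/A = 0.01817/0.01003 = 1.811 m/s; Re = 1.248e+04; ε/D = 0.00239; Haaland → f = 0.03263; ΔP_B = f(L/D)(ρV²/2) = 1.63e+05 Pa.
ΔP_A/ΔP_B = 2.356e+05/1.63e+05 = 1.44.

ΔP_A/ΔP_B ≈ 1.44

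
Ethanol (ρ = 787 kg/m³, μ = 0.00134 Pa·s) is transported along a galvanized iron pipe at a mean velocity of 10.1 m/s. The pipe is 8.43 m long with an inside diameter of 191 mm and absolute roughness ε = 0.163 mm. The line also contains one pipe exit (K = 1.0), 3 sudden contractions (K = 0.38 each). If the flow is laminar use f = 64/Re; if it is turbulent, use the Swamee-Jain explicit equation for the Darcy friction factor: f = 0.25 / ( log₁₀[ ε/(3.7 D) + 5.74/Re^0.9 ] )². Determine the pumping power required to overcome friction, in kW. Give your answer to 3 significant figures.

P ≈ 34.7 kW

Reynolds number Re = ρVD/μ = 787 · 10.1 · 0.191 / 0.00134 = 1.133e+06.
Re > 4000 → turbulent. Relative roughness ε/D = 0.000163/0.191 = 0.000853. Swamee-Jain: f = 0.25/(log₁₀[0.000853/3.7 + 5.74/1.133e+06^0.9])² = 0.25/(log₁₀[0.000231 + 2.04e-05])² = 0.25/(-3.6)² = 0.01929.
Total minor-loss coefficient ΣK = 1·1 + 3·0.38 = 2.14.
ΔP = [f·L/D + ΣK]·(ρV²/2) = [0.01929·8.43/0.191 + 2.14]·(787·10.1²/2) = [0.8513 + 2.14]·4.014e+04 = 1.201e+05 Pa.
Q = V·A = 10.1·0.02865 = 0.2894 m³/s.
Pumping power P = QΔP = 0.2894·1.201e+05 = 34750 W = 34.7 kW.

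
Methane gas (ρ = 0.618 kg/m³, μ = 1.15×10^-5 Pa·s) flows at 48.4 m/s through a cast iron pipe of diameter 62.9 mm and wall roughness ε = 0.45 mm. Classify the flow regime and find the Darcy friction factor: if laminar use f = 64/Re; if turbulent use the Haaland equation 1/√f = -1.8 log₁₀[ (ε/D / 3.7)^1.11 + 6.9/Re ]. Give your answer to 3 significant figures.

Re = ρVD/μ = 0.618·48.4·0.0629/1.15e-05 = 1.636e+05.
Re > 4000 → turbulent. ε/D = 0.00045/0.0629 = 0.00715; Haaland: 1/√f = -1.8 log₁₀[0.000972 + 4.22e-05] = 5.389, so f = 0.03444.

f ≈ 0.0344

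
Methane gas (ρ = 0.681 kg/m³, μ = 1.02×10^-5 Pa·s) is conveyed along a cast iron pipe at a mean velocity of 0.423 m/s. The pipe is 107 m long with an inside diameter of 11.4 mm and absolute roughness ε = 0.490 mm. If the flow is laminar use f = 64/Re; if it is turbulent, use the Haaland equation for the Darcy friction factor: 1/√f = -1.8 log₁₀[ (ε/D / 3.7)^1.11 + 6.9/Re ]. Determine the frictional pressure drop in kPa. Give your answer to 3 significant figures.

Reynolds number Re = ρVD/μ = 0.681 · 0.423 · 0.0114 / 1.02e-05 = 322.
Re < 2300 → laminar flow, so f = 64/Re = 64/322 = 0.1988 (the turbulent correlation is not needed).
Darcy-Weisbach: ΔP = f(L/D)(ρV²/2) = 0.1988·(107/0.0114)·(0.681·0.423²/2) = 0.1988·9386·0.06093 = 113.7 Pa.
ΔP = 113.7 Pa = 0.114 kPa.

ΔP ≈ 0.114 kPa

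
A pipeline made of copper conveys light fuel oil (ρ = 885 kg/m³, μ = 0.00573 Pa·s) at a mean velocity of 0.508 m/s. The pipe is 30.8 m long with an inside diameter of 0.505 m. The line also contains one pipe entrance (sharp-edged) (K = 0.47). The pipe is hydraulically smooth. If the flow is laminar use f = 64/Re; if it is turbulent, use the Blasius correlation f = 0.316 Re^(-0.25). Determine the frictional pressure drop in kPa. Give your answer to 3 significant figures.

Reynolds number Re = ρVD/μ = 885 · 0.508 · 0.505 / 0.00573 = 3.962e+04.
Re > 4000 → turbulent. Smooth-pipe (Blasius): f = 0.316 Re^(-0.25) = 0.316/(3.962e+04)^0.25 = 0.0224.
Total minor-loss coefficient ΣK = 1·0.47 = 0.47.
ΔP = [f·L/D + ΣK]·(ρV²/2) = [0.0224·30.8/0.505 + 0.47]·(885·0.508²/2) = [1.366 + 0.47]·114.2 = 209.7 Pa.
ΔP = 209.7 Pa = 0.210 kPa.

ΔP ≈ 0.210 kPa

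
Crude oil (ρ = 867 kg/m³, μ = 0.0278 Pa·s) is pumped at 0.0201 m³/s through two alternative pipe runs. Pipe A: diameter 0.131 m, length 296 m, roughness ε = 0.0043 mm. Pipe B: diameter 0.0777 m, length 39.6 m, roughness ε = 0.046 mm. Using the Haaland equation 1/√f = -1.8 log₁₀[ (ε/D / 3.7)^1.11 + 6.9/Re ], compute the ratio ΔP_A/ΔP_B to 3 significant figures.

ΔP_A/ΔP_B ≈ 0.622

Pipe A: V = Q/A = 0.0201/0.01348 = 1.491 m/s; Re = 6093; ε/D = 3.28e-05; Haaland → f = 0.03559; ΔP_A = f(L/D)(ρV²/2) = 7.752e+04 Pa.
Pipe B: V = Q/A = 0.0201/0.004742 = 4.239 m/s; Re = 1.027e+04; ε/D = 0.000592; Haaland → f = 0.0314; ΔP_B = f(L/D)(ρV²/2) = 1.247e+05 Pa.
ΔP_A/ΔP_B = 7.752e+04/1.247e+05 = 0.622.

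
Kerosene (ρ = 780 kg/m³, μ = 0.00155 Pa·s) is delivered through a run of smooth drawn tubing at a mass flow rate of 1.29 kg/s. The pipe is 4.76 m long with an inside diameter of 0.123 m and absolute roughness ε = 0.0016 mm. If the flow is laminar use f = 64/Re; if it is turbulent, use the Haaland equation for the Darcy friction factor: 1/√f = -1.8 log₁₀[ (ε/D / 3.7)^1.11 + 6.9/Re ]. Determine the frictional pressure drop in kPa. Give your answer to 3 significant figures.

A = πD²/4 = π(0.123)²/4 = 0.01188 m²; mean velocity V = ṁ/(ρA) = 1.29/(780 · 0.01188) = 0.1392 m/s.
Reynolds number Re = ρVD/μ = 780 · 0.1392 · 0.123 / 0.00155 = 8615.
Re > 4000 → turbulent. Relative roughness ε/D = 1.6e-06/0.123 = 1.3e-05. Haaland: 1/√f = -1.8 log₁₀[(1.3e-05/3.7)^1.11 + 6.9/8615] = -1.8 log₁₀[8.83e-07 + 0.000801] = 5.573, so f = 0.0322.
Darcy-Weisbach: ΔP = f(L/D)(ρV²/2) = 0.0322·(4.76/0.123)·(780·0.1392²/2) = 0.0322·38.7·7.555 = 9.415 Pa.
ΔP = 9.415 Pa = 0.00942 kPa.

ΔP ≈ 0.00942 kPa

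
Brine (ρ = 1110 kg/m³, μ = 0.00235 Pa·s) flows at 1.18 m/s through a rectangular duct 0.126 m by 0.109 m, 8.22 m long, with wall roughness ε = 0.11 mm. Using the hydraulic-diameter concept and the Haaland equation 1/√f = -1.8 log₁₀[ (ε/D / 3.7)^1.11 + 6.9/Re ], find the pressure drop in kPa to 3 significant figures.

Hydraulic diameter D_h = 4A/P = 4·(0.126·0.109)/(2·(0.126+0.109)) = 0.05494/0.47 = 0.1169 m.
Re = ρVD_h/μ = 1110·1.18·0.1169/0.00235 = 6.515e+04.
ε/D_h = 0.00011/0.1169 = 0.000941; Haaland gives 1/√f = -1.8 log₁₀[0.000102+0.000106] = 6.627, so f = 0.02277.
ΔP = f(L/D_h)(ρV²/2) = 0.02277·8.22/0.1169·772.8 = 1238 Pa.
ΔP = 1.24 kPa.

ΔP ≈ 1.24 kPa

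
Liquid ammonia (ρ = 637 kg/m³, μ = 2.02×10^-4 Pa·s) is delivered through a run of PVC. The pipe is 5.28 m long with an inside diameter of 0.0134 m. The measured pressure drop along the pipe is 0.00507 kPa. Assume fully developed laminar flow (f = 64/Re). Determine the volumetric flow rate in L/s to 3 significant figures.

For laminar flow, f = 64/Re with Re = ρVD/μ, so Darcy-Weisbach reduces to ΔP = 32μLV/D². Solving for V: V = ΔP·D²/(32μL) = 5.07·(0.0134)²/(32·0.000202·5.28) = 0.02667 m/s.
Check: Re = ρVD/μ = 637·0.02667·0.0134/0.000202 = 1127 < 2300, so the laminar assumption holds.
Q = V·A = 0.02667·(π/4·0.0134²) = 3.762e-06 m³/s = 0.00376 L/s.

Q ≈ 0.00376 L/s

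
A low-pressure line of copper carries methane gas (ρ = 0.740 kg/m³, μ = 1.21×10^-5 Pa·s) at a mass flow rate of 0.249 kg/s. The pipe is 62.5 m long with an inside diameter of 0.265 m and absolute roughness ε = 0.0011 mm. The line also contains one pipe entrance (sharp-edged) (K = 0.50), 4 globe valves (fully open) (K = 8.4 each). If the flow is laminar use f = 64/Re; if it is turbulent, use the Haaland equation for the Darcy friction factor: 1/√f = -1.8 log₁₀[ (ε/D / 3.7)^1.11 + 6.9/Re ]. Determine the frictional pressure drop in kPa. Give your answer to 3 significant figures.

ΔP ≈ 0.528 kPa

A = πD²/4 = π(0.265)²/4 = 0.05515 m²; mean velocity V = ṁ/(ρA) = 0.249/(0.74 · 0.05515) = 6.101 m/s.
Reynolds number Re = ρVD/μ = 0.74 · 6.101 · 0.265 / 1.21e-05 = 9.887e+04.
Re > 4000 → turbulent. Relative roughness ε/D = 1.1e-06/0.265 = 4.15e-06. Haaland: 1/√f = -1.8 log₁₀[(4.15e-06/3.7)^1.11 + 6.9/9.887e+04] = -1.8 log₁₀[2.49e-07 + 6.98e-05] = 7.478, so f = 0.01788.
Total minor-loss coefficient ΣK = 1·0.5 + 4·8.4 = 34.1.
ΔP = [f·L/D + ΣK]·(ρV²/2) = [0.01788·62.5/0.265 + 34.1]·(0.74·6.101²/2) = [4.217 + 34.1]·13.77 = 527.7 Pa.
ΔP = 527.7 Pa = 0.528 kPa.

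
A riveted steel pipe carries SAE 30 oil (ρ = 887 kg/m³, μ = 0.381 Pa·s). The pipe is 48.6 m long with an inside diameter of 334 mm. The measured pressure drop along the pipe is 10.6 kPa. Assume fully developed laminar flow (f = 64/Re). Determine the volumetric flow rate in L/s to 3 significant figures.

Q ≈ 175 L/s

For laminar flow, f = 64/Re with Re = ρVD/μ, so Darcy-Weisbach reduces to ΔP = 32μLV/D². Solving for V: V = ΔP·D²/(32μL) = 1.06e+04·(0.334)²/(32·0.381·48.6) = 1.996 m/s.
Check: Re = ρVD/μ = 887·1.996·0.334/0.381 = 1552 < 2300, so the laminar assumption holds.
Q = V·A = 1.996·(π/4·0.334²) = 0.1749 m³/s = 175 L/s.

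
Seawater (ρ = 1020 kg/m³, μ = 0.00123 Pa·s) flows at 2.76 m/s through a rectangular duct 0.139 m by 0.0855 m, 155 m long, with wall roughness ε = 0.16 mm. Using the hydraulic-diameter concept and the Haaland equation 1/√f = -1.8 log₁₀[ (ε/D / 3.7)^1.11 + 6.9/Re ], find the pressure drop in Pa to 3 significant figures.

Hydraulic diameter D_h = 4A/P = 4·(0.139·0.0855)/(2·(0.139+0.0855)) = 0.04754/0.449 = 0.1059 m.
Re = ρVD_h/μ = 1020·2.76·0.1059/0.00123 = 2.423e+05.
ε/D_h = 0.00016/0.1059 = 0.00151; Haaland gives 1/√f = -1.8 log₁₀[0.000173+2.85e-05] = 6.652, so f = 0.0226.
ΔP = f(L/D_h)(ρV²/2) = 0.0226·155/0.1059·3885 = 1.285e+05 Pa.

ΔP ≈ 129000 Pa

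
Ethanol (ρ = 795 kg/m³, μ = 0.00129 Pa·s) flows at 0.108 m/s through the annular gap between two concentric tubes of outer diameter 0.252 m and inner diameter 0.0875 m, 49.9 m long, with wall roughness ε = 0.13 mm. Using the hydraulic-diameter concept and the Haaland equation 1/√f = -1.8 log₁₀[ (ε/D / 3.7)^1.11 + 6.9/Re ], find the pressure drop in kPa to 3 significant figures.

Hydraulic diameter D_h = 4A/P = D_o - D_i = 0.252 - 0.0875 = 0.1645 m.
Re = ρVD_h/μ = 795·0.108·0.1645/0.00129 = 1.095e+04.
ε/D_h = 0.00013/0.1645 = 0.00079; Haaland gives 1/√f = -1.8 log₁₀[8.43e-05+0.00063] = 5.663, so f = 0.03118.
ΔP = f(L/D_h)(ρV²/2) = 0.03118·49.9/0.1645·4.636 = 43.86 Pa.
ΔP = 0.0439 kPa.

ΔP ≈ 0.0439 kPa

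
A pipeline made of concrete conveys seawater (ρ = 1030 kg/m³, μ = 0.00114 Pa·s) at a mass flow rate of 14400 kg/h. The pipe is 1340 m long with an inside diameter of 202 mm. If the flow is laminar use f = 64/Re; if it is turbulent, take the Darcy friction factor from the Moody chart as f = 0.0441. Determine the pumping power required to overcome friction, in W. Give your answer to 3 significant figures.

ṁ = 14400 kg/h = 14400/3600 = 4 kg/s.
A = πD²/4 = π(0.202)²/4 = 0.03205 m²; mean velocity V = ṁ/(ρA) = 4/(1030 · 0.03205) = 0.1212 m/s.
Reynolds number Re = ρVD/μ = 1030 · 0.1212 · 0.202 / 0.00114 = 2.212e+04.
Re > 4000 → turbulent; use the Moody-chart value f = 0.0441.
Darcy-Weisbach: ΔP = f(L/D)(ρV²/2) = 0.0441·(1340/0.202)·(1030·0.1212²/2) = 0.0441·6634·7.563 = 2212 Pa.
Q = ṁ/ρ = 4/1030 = 0.003883 m³/s.
Pumping power P = QΔP = 0.003883·2212 = 8.592 W = 8.59 W.

P ≈ 8.59 W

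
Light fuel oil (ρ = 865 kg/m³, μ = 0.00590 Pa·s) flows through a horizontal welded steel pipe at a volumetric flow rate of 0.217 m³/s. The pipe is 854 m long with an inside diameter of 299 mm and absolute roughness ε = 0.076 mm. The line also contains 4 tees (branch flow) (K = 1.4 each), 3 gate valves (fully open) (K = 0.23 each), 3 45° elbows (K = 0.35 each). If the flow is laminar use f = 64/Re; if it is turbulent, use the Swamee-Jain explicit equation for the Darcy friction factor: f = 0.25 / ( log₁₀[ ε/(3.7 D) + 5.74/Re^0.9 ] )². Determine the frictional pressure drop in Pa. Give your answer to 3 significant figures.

Cross-sectional area A = πD²/4 = π(0.299)²/4 = 0.07022 m²; mean velocity V = Q/A = 0.217/0.07022 = 3.09 m/s.
Reynolds number Re = ρVD/μ = 865 · 3.09 · 0.299 / 0.0059 = 1.355e+05.
Re > 4000 → turbulent. Relative roughness ε/D = 7.6e-05/0.299 = 0.000254. Swamee-Jain: f = 0.25/(log₁₀[0.000254/3.7 + 5.74/1.355e+05^0.9])² = 0.25/(log₁₀[6.87e-05 + 0.000138])² = 0.25/(-3.684)² = 0.01842.
Total minor-loss coefficient ΣK = 4·1.4 + 3·0.23 + 3·0.35 = 7.34.
ΔP = [f·L/D + ΣK]·(ρV²/2) = [0.01842·854/0.299 + 7.34]·(865·3.09²/2) = [52.6 + 7.34]·4131 = 2.476e+05 Pa.

ΔP ≈ 248000 Pa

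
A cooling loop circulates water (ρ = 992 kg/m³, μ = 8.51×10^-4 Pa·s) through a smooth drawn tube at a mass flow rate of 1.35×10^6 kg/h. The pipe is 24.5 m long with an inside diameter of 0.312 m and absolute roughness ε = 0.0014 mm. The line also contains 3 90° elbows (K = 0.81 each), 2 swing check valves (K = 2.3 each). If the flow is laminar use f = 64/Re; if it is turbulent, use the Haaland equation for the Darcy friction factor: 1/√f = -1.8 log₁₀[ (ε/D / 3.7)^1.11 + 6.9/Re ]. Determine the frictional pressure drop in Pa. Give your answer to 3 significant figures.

ΔP ≈ 95400 Pa

ṁ = 1.35×10^6 kg/h = 1.35×10^6/3600 = 375 kg/s.
A = πD²/4 = π(0.312)²/4 = 0.07645 m²; mean velocity V = ṁ/(ρA) = 375/(992 · 0.07645) = 4.944 m/s.
Reynolds number Re = ρVD/μ = 992 · 4.944 · 0.312 / 0.000851 = 1.798e+06.
Re > 4000 → turbulent. Relative roughness ε/D = 1.4e-06/0.312 = 4.49e-06. Haaland: 1/√f = -1.8 log₁₀[(4.49e-06/3.7)^1.11 + 6.9/1.798e+06] = -1.8 log₁₀[2.71e-07 + 3.84e-06] = 9.695, so f = 0.01064.
Total minor-loss coefficient ΣK = 3·0.81 + 2·2.3 = 7.03.
ΔP = [f·L/D + ΣK]·(ρV²/2) = [0.01064·24.5/0.312 + 7.03]·(992·4.944²/2) = [0.8354 + 7.03]·1.213e+04 = 9.538e+04 Pa.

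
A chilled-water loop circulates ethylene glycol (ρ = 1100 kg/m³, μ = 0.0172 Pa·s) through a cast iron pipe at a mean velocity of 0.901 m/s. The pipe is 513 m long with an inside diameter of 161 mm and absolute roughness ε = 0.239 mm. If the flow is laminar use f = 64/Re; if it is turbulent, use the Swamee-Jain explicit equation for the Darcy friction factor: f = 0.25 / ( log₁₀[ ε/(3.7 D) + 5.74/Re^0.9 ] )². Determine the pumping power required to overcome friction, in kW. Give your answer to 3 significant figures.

P ≈ 0.887 kW

Reynolds number Re = ρVD/μ = 1100 · 0.901 · 0.161 / 0.0172 = 9277.
Re > 4000 → turbulent. Relative roughness ε/D = 0.000239/0.161 = 0.00148. Swamee-Jain: f = 0.25/(log₁₀[0.00148/3.7 + 5.74/9277^0.9])² = 0.25/(log₁₀[0.000401 + 0.00154])² = 0.25/(-2.711)² = 0.03401.
Darcy-Weisbach: ΔP = f(L/D)(ρV²/2) = 0.03401·(513/0.161)·(1100·0.901²/2) = 0.03401·3186·446.5 = 4.838e+04 Pa.
Q = V·A = 0.901·0.02036 = 0.01834 m³/s.
Pumping power P = QΔP = 0.01834·4.838e+04 = 887.4 W = 0.887 kW.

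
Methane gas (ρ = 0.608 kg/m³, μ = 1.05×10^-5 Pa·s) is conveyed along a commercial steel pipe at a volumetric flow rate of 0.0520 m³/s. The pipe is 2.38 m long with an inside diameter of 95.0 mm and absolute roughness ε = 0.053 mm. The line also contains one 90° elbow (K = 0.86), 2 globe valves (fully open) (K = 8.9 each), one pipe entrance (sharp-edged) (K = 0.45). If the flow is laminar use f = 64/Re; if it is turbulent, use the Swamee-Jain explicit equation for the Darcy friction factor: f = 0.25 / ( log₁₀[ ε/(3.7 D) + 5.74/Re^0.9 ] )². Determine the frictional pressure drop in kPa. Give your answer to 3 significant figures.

Cross-sectional area A = πD²/4 = π(0.095)²/4 = 0.007088 m²; mean velocity V = Q/A = 0.052/0.007088 = 7.336 m/s.
Reynolds number Re = ρVD/μ = 0.608 · 7.336 · 0.095 / 1.05e-05 = 4.036e+04.
Re > 4000 → turbulent. Relative roughness ε/D = 5.3e-05/0.095 = 0.000558. Swamee-Jain: f = 0.25/(log₁₀[0.000558/3.7 + 5.74/4.036e+04^0.9])² = 0.25/(log₁₀[0.000151 + 0.000411])² = 0.25/(-3.251)² = 0.02366.
Total minor-loss coefficient ΣK = 1·0.86 + 2·8.9 + 1·0.45 = 19.1.
ΔP = [f·L/D + ΣK]·(ρV²/2) = [0.02366·2.38/0.095 + 19.1]·(0.608·7.336²/2) = [0.5927 + 19.1]·16.36 = 322.4 Pa.
ΔP = 322.4 Pa = 0.322 kPa.

ΔP ≈ 0.322 kPa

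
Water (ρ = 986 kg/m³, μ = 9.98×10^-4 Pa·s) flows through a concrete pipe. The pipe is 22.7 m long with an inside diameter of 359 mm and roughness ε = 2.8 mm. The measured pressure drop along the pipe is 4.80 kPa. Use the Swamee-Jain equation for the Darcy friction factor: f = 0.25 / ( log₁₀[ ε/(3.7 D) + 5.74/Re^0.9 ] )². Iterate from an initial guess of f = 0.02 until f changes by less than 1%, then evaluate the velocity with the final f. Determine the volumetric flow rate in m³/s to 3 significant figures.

Q ≈ 0.212 m³/s

Rearranging Darcy-Weisbach: V = √(2·ΔP·D/(f·L·ρ)). With ε/D = 0.0028/0.359 = 0.0078, iterate starting from f = 0.02:
  f = 0.02 → V = √(2·4800·0.359/(0.02·22.7·986)) = 2.775 m/s; Re = ρVD/μ = 9.841e+05; f → 0.03503
  f = 0.03503 → V = 2.097 m/s; Re = 7.436e+05; f → 0.03507
Converged (Δf/f < 1%). With the final f = 0.03507: V = √(2·4800·0.359/(0.03507·22.7·986)) = 2.095 m/s.
Q = V·A = 2.095·(π/4·0.359²) = 0.2121 m³/s = 0.212 m³/s.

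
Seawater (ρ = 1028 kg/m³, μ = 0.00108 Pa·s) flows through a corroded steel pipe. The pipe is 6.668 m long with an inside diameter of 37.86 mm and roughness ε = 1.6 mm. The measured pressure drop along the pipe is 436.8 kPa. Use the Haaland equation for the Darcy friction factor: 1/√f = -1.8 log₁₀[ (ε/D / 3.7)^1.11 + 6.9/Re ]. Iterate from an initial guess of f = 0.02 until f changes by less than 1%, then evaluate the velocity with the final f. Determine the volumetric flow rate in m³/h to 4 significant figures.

Q ≈ 34.52 m³/h

Rearranging Darcy-Weisbach: V = √(2·ΔP·D/(f·L·ρ)). With ε/D = 0.0016/0.03786 = 0.0423, iterate starting from f = 0.02:
  f = 0.02 → V = √(2·4.368e+05·0.03786/(0.02·6.668·1028)) = 15.53 m/s; Re = ρVD/μ = 5.597e+05; f → 0.06645
  f = 0.06645 → V = 8.521 m/s; Re = 3.071e+05; f → 0.06649
Converged (Δf/f < 1%). With the final f = 0.06649: V = √(2·4.368e+05·0.03786/(0.06649·6.668·1028)) = 8.519 m/s.
Q = V·A = 8.519·(π/4·0.03786²) = 0.00959 m³/s = 34.52 m³/h.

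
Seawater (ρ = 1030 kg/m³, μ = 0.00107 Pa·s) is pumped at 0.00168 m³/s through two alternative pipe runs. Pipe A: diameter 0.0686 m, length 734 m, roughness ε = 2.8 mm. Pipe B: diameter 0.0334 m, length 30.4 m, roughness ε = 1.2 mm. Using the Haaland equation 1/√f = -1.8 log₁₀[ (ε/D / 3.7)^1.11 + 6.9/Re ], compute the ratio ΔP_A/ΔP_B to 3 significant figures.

ΔP_A/ΔP_B ≈ 0.703

Pipe A: V = Q/A = 0.00168/0.003696 = 0.4545 m/s; Re = 3.002e+04; ε/D = 0.0408; Haaland → f = 0.06627; ΔP_A = f(L/D)(ρV²/2) = 7.545e+04 Pa.
Pipe B: V = Q/A = 0.00168/0.0008762 = 1.917 m/s; Re = 6.165e+04; ε/D = 0.0359; Haaland → f = 0.06229; ΔP_B = f(L/D)(ρV²/2) = 1.074e+05 Pa.
ΔP_A/ΔP_B = 7.545e+04/1.074e+05 = 0.703.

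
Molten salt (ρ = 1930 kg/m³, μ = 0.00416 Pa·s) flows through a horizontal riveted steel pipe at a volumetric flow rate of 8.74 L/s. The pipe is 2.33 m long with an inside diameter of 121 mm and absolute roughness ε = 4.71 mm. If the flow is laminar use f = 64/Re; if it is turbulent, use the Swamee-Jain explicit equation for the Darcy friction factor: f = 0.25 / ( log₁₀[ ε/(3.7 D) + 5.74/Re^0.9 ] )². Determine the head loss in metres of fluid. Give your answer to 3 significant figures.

h_f ≈ 0.0368 m

Q = 8.74 L/s = 8.74/1000 = 0.00874 m³/s.
Cross-sectional area A = πD²/4 = π(0.121)²/4 = 0.0115 m²; mean velocity V = Q/A = 0.00874/0.0115 = 0.7601 m/s.
Reynolds number Re = ρVD/μ = 1930 · 0.7601 · 0.121 / 0.00416 = 4.267e+04.
Re > 4000 → turbulent. Relative roughness ε/D = 0.00471/0.121 = 0.0389. Swamee-Jain: f = 0.25/(log₁₀[0.0389/3.7 + 5.74/4.267e+04^0.9])² = 0.25/(log₁₀[0.0105 + 0.000391])² = 0.25/(-1.962)² = 0.06494.
Darcy-Weisbach: ΔP = f(L/D)(ρV²/2) = 0.06494·(2.33/0.121)·(1930·0.7601²/2) = 0.06494·19.26·557.5 = 697.1 Pa.
Head loss h_f = ΔP/(ρg) = 697.1/(1930·9.81) = 0.0368 m.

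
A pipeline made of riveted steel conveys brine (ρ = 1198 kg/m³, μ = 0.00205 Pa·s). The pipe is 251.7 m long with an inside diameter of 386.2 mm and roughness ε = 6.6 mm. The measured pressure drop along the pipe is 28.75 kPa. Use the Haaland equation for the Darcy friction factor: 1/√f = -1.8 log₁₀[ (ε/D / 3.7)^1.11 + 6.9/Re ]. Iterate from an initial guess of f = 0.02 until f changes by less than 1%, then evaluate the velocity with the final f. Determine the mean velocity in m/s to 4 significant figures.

Rearranging Darcy-Weisbach: V = √(2·ΔP·D/(f·L·ρ)). With ε/D = 0.0066/0.3862 = 0.0171, iterate starting from f = 0.02:
  f = 0.02 → V = √(2·2.875e+04·0.3862/(0.02·251.7·1198)) = 1.919 m/s; Re = ρVD/μ = 4.331e+05; f → 0.04602
  f = 0.04602 → V = 1.265 m/s; Re = 2.855e+05; f → 0.04607
Converged (Δf/f < 1%). With the final f = 0.04607: V = √(2·2.875e+04·0.3862/(0.04607·251.7·1198)) = 1.264 m/s.

V ≈ 1.264 m/s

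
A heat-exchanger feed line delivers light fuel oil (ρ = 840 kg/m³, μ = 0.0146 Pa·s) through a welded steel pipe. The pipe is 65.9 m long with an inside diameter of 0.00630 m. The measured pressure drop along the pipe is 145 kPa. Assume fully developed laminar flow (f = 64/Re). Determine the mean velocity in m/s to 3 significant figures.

V ≈ 0.187 m/s

For laminar flow, f = 64/Re with Re = ρVD/μ, so Darcy-Weisbach reduces to ΔP = 32μLV/D². Solving for V: V = ΔP·D²/(32μL) = 1.45e+05·(0.0063)²/(32·0.0146·65.9) = 0.1869 m/s.
Check: Re = ρVD/μ = 840·0.1869·0.0063/0.0146 = 67.75 < 2300, so the laminar assumption holds.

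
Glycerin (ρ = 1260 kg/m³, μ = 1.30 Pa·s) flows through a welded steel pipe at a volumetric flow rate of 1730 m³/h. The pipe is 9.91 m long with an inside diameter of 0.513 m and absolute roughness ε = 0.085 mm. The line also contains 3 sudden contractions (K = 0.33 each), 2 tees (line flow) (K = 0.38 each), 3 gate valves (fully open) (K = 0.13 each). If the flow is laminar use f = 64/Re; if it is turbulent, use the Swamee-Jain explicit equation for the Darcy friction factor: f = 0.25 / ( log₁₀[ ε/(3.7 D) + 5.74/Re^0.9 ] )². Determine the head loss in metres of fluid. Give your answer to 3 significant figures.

Q = 1730 m³/h = 1730/3600 = 0.4806 m³/s.
Cross-sectional area A = πD²/4 = π(0.513)²/4 = 0.2067 m²; mean velocity V = Q/A = 0.4806/0.2067 = 2.325 m/s.
Reynolds number Re = ρVD/μ = 1260 · 2.325 · 0.513 / 1.3 = 1156.
Re < 2300 → laminar flow, so f = 64/Re = 64/1156 = 0.05536 (the turbulent correlation is not needed).
Total minor-loss coefficient ΣK = 3·0.33 + 2·0.38 + 3·0.13 = 2.14.
ΔP = [f·L/D + ΣK]·(ρV²/2) = [0.05536·9.91/0.513 + 2.14]·(1260·2.325²/2) = [1.069 + 2.14]·3405 = 1.093e+04 Pa.
Head loss h_f = ΔP/(ρg) = 1.093e+04/(1260·9.81) = 0.884 m.

h_f ≈ 0.884 m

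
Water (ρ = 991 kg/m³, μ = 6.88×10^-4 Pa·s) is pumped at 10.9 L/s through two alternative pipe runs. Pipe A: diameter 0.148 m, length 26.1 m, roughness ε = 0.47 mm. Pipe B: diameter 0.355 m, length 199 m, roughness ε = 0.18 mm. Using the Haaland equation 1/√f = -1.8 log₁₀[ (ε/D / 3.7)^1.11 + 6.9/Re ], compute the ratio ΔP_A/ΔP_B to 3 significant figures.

Pipe A: V = Q/A = 0.0109/0.0172 = 0.6336 m/s; Re = 1.351e+05; ε/D = 0.00318; Haaland → f = 0.02749; ΔP_A = f(L/D)(ρV²/2) = 964.3 Pa.
Pipe B: V = Q/A = 0.0109/0.09898 = 0.1101 m/s; Re = 5.631e+04; ε/D = 0.000507; Haaland → f = 0.02184; ΔP_B = f(L/D)(ρV²/2) = 73.56 Pa.
ΔP_A/ΔP_B = 964.3/73.56 = 13.1.

ΔP_A/ΔP_B ≈ 13.1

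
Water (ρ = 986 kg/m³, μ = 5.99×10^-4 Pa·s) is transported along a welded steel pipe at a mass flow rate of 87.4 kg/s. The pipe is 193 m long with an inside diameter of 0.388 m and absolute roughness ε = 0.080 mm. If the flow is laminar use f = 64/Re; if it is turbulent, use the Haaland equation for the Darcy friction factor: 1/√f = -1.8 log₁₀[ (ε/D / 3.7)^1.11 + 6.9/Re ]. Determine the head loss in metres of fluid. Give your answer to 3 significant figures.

h_f ≈ 0.219 m

A = πD²/4 = π(0.388)²/4 = 0.1182 m²; mean velocity V = ṁ/(ρA) = 87.4/(986 · 0.1182) = 0.7497 m/s.
Reynolds number Re = ρVD/μ = 986 · 0.7497 · 0.388 / 0.000599 = 4.788e+05.
Re > 4000 → turbulent. Relative roughness ε/D = 8e-05/0.388 = 0.000206. Haaland: 1/√f = -1.8 log₁₀[(0.000206/3.7)^1.11 + 6.9/4.788e+05] = -1.8 log₁₀[1.9e-05 + 1.44e-05] = 8.058, so f = 0.0154.
Darcy-Weisbach: ΔP = f(L/D)(ρV²/2) = 0.0154·(193/0.388)·(986·0.7497²/2) = 0.0154·497.4·277.1 = 2123 Pa.
Head loss h_f = ΔP/(ρg) = 2123/(986·9.81) = 0.219 m.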